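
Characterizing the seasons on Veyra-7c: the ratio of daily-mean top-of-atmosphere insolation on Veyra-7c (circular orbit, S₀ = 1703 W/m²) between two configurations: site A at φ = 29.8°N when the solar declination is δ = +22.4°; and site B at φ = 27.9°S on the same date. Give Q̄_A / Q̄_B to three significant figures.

Q̄_A / Q̄_B ≈ 2.02

— Configuration A (φ=+29.8°):
cos H₀ = −tan(+29.8°) tan(+22.400°) = -0.2361, H₀ = 1.8091 rad.
Bracket: H₀ sin φ sin δ + cos φ cos δ sin H₀ = 1.8091×0.49697×0.38107 + 0.86777×0.92455×0.97174 = 0.342608 + 0.779624 = 1.122232.
Q̄ = (S₀/π) × [bracket] = (1703/π) × 1.122232 = 608.34 W/m².
— Configuration B (φ=-27.9°):
cos H₀ = −tan(-27.9°) tan(+22.400°) = 0.2182, H₀ = 1.3508 rad.
Bracket: H₀ sin φ sin δ + cos φ cos δ sin H₀ = 1.3508×-0.46793×0.38107 + 0.88377×0.92455×0.97590 = -0.240867 + 0.797398 = 0.556531.
Q̄ = (S₀/π) × [bracket] = (1703/π) × 0.556531 = 301.69 W/m².
Ratio Q̄_A / Q̄_B = 608.34 / 301.69 = 2.016.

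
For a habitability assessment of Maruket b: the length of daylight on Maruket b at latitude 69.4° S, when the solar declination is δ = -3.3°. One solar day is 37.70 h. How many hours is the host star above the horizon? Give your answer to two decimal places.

cos H₀ = −tan φ · tan δ = −tan(-69.4°) × tan(-3.300°) = -0.1534, so H₀ = 1.7248 rad = 98.82°.
Daylight = 2H₀/(2π) × 37.70 h = (1.7248/π) × 37.70 = 20.70 h.

20.70 h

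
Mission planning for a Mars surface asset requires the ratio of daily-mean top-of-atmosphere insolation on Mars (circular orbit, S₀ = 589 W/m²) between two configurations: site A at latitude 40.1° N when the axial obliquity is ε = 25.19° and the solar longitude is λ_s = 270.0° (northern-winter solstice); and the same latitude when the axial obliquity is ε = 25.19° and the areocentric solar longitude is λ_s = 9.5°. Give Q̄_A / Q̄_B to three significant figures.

— Configuration A (φ=+40.1°):
Solar declination: sin δ = sin ε · sin λ_s = sin 25.19° × sin 270.0° = -0.42562, so δ = -25.190°.
cos H₀ = −tan(+40.1°) tan(-25.190°) = 0.3961, H₀ = 1.1636 rad.
Bracket: H₀ sin φ sin δ + cos φ cos δ sin H₀ = 1.1636×0.64412×-0.42562 + 0.76492×0.90490×0.91822 = -0.319001 + 0.635570 = 0.316569.
Q̄ = (S₀/π) × [bracket] = (589/π) × 0.316569 = 59.352 W/m².
— Configuration B (φ=+40.1°):
sin δ = sin 25.19° × sin 9.5° = 0.07025, so δ = +4.028°.
cos H₀ = −tan(+40.1°) tan(+4.028°) = -0.0593, H₀ = 1.6301 rad.
Bracket: H₀ sin φ sin δ + cos φ cos δ sin H₀ = 1.6301×0.64412×0.07025 + 0.76492×0.99753×0.99824 = 0.073761 + 0.761688 = 0.835449.
Q̄ = (S₀/π) × [bracket] = (589/π) × 0.835449 = 156.63 W/m².
Ratio Q̄_A / Q̄_B = 59.352 / 156.63 = 0.3789.

Q̄_A / Q̄_B ≈ 0.379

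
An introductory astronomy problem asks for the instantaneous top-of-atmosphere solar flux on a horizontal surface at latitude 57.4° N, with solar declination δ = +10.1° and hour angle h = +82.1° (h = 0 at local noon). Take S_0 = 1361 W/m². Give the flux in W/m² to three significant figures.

cos θ_z = sin ϕ sin δ + cos ϕ cos δ cos h = 0.147738 + 0.072904 = 0.220642.
Flux = S_0 · cos θ_z = 1361 × 0.220642 = 300.3 W/m².

300 W/m²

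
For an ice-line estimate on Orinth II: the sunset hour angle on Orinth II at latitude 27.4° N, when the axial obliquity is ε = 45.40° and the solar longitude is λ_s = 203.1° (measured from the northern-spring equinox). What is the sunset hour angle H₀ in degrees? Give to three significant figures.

Solar declination: sin δ = sin ε · sin λ_s = sin 45.40° × sin 203.1° = -0.27935, so δ = -16.222°.
cos H₀ = −tan φ · tan δ = −tan(+27.4°) × tan(-16.222°) = 0.1508, so H₀ = 1.4194 rad = 81.33°.

H₀ = 81.3°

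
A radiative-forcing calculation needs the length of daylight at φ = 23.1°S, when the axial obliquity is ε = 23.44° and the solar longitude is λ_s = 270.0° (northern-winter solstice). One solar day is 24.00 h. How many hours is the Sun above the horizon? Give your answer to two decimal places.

Solar declination: sin δ = sin ε · sin λ_s = sin 23.44° × sin 270.0° = -0.39779, so δ = -23.440°.
cos H₀ = −tan φ · tan δ = −tan(-23.1°) × tan(-23.440°) = -0.1849, so H₀ = 1.7568 rad = 100.66°.
Daylight = 2H₀/(2π) × 24.00 h = (1.7568/π) × 24.00 = 13.42 h.

13.42 h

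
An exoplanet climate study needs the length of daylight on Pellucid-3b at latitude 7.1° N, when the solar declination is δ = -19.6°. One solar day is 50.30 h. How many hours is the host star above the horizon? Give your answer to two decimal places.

cos H₀ = −tan φ · tan δ = −tan(+7.1°) × tan(-19.600°) = 0.0444, so H₀ = 1.5264 rad = 87.46°.
Daylight = 2H₀/(2π) × 50.30 h = (1.5264/π) × 50.30 = 24.44 h.

24.44 h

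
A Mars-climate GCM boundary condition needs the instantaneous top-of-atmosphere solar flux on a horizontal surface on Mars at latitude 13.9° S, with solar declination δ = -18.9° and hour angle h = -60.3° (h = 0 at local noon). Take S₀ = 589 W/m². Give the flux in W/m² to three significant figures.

cos θ_z = sin φ sin δ + cos φ cos δ cos h = 0.077814 + 0.455020 = 0.532834.
Flux = S₀ · cos θ_z = 589 × 0.532834 = 313.8 W/m².

314 W/m²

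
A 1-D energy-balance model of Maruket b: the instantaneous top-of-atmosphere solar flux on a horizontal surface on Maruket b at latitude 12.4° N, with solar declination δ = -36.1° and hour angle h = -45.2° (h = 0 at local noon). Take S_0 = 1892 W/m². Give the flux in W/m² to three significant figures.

813 W/m²

cos θ_z = sin ϕ sin δ + cos ϕ cos δ cos h = -0.126521 + 0.556056 = 0.429535.
Flux = S_0 · cos θ_z = 1892 × 0.429535 = 812.7 W/m².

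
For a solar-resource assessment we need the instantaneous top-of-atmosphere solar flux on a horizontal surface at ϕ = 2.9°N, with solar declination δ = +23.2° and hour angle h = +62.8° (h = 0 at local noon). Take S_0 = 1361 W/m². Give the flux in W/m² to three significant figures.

598 W/m²

cos θ_z = sin ϕ sin δ + cos ϕ cos δ cos h = 0.019931 + 0.419597 = 0.439528.
Flux = S_0 · cos θ_z = 1361 × 0.439528 = 598.2 W/m².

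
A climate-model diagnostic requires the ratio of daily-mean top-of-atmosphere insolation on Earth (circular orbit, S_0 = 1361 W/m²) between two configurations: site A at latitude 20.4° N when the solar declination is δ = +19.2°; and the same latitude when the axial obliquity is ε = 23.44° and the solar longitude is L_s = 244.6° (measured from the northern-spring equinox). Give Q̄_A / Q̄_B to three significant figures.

— Configuration A (ϕ=+20.4°):
cos h₀ = −tan(+20.4°) tan(+19.200°) = -0.1295, h₀ = 1.7007 rad.
Bracket: h₀ sin ϕ sin δ + cos ϕ cos δ sin h₀ = 1.7007×0.34857×0.32887 + 0.93728×0.94438×0.99158 = 0.194958 + 0.877696 = 1.072654.
Q̄ = (S_0/π) × [bracket] = (1361/π) × 1.072654 = 464.69 W/m².
— Configuration B (ϕ=+20.4°):
Solar declination: sin δ = sin ε · sin L_s = sin 23.44° × sin 244.6° = -0.35934, so δ = -21.059°.
cos h₀ = −tan(+20.4°) tan(-21.059°) = 0.1432, h₀ = 1.4271 rad.
Bracket: h₀ sin ϕ sin δ + cos ϕ cos δ sin h₀ = 1.4271×0.34857×-0.35934 + 0.93728×0.93321×0.98969 = -0.178752 + 0.865661 = 0.686909.
Q̄ = (S_0/π) × [bracket] = (1361/π) × 0.686909 = 297.58 W/m².
Ratio Q̄_A / Q̄_B = 464.69 / 297.58 = 1.562.

Q̄_A / Q̄_B ≈ 1.56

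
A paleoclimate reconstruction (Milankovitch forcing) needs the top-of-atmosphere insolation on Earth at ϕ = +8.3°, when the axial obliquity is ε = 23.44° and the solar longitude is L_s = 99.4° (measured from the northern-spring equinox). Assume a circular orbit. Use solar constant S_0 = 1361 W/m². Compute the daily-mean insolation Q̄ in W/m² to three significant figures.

Q̄ ≈ 434 W/m²

Solar declination: sin δ = sin ε · sin L_s = sin 23.44° × sin 99.4° = 0.39245, so δ = +23.107°.
cos h₀ = −tan(+8.3°) tan(+23.107°) = -0.0622, h₀ = 1.6331 rad.
Bracket: h₀ sin ϕ sin δ + cos ϕ cos δ sin h₀ = 1.6331×0.14436×0.39245 + 0.98953×0.91977×0.99806 = 0.092522 + 0.908374 = 1.000896.
Q̄ = (S_0/π) × [bracket] = (1361/π) × 1.000896 = 433.6 W/m².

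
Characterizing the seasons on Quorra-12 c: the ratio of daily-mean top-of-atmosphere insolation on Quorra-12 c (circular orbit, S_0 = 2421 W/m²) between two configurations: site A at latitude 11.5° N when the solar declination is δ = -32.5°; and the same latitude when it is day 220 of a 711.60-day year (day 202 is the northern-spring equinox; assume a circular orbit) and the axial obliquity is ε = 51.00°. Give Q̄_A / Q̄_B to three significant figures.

Q̄_A / Q̄_B ≈ 0.658

— Configuration A (ϕ=+11.5°):
cos h₀ = −tan(+11.5°) tan(-32.500°) = 0.1296, h₀ = 1.4408 rad.
Bracket: h₀ sin ϕ sin δ + cos ϕ cos δ sin h₀ = 1.4408×0.19937×-0.53730 + 0.97992×0.84339×0.99156 = -0.154341 + 0.819479 = 0.665138.
Q̄ = (S_0/π) × [bracket] = (2421/π) × 0.665138 = 512.57 W/m².
— Configuration B (ϕ=+11.5°):
Solar longitude: L_s = 360° × (220 − 202)/711.60 = 9.106°.
sin δ = sin 51.00° × sin 9.106° = 0.12300, so δ = +7.065°.
cos h₀ = −tan(+11.5°) tan(+7.065°) = -0.0252, h₀ = 1.5960 rad.
Bracket: h₀ sin ϕ sin δ + cos ϕ cos δ sin h₀ = 1.5960×0.19937×0.12300 + 0.97992×0.99241×0.99968 = 0.039138 + 0.972171 = 1.011309.
Q̄ = (S_0/π) × [bracket] = (2421/π) × 1.011309 = 779.34 W/m².
Ratio Q̄_A / Q̄_B = 512.57 / 779.34 = 0.6577.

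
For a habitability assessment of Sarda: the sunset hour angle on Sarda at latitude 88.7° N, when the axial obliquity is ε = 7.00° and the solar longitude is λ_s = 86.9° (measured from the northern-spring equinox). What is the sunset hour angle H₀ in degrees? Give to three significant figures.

H₀ = 180°

Solar declination: sin δ = sin ε · sin λ_s = sin 7.00° × sin 86.9° = 0.12169, so δ = +6.990°.
Sunrise equation: cos H₀ = −tan φ · tan δ = -5.4026 ≤ −1, so the host star never sets (polar day) and H₀ = π.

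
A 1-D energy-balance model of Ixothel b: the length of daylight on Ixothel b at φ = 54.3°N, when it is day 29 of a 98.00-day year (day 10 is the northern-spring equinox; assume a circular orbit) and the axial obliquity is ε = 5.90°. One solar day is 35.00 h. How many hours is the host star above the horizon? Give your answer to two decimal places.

19.01 h

Solar longitude: λ_s = 360° × (29 − 10)/98.00 = 69.796°.
sin δ = sin 5.90° × sin 69.796° = 0.09647, so δ = +5.536°.
cos H₀ = −tan φ · tan δ = −tan(+54.3°) × tan(+5.536°) = -0.1349, so H₀ = 1.7061 rad = 97.75°.
Daylight = 2H₀/(2π) × 35.00 h = (1.7061/π) × 35.00 = 19.01 h.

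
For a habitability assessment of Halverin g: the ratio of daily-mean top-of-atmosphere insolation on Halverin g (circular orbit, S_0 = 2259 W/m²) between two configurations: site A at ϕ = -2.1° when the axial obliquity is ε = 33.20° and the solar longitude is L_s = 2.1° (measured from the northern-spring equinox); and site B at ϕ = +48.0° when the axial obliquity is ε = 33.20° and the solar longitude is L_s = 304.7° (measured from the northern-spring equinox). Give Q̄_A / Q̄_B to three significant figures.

Q̄_A / Q̄_B ≈ 5.93

— Configuration A (ϕ=-2.1°):
Solar declination: sin δ = sin ε · sin L_s = sin 33.20° × sin 2.1° = 0.02006, so δ = +1.150°.
cos h₀ = −tan(-2.1°) tan(+1.150°) = 0.0007, h₀ = 1.5701 rad.
Bracket: h₀ sin ϕ sin δ + cos ϕ cos δ sin h₀ = 1.5701×-0.03664×0.02006 + 0.99933×0.99980×1.00000 = -0.001154 + 0.999130 = 0.997976.
Q̄ = (S_0/π) × [bracket] = (2259/π) × 0.997976 = 717.61 W/m².
— Configuration B (ϕ=+48.0°):
Solar declination: sin δ = sin ε · sin L_s = sin 33.20° × sin 304.7° = -0.45018, so δ = -26.755°.
cos h₀ = −tan(+48.0°) tan(-26.755°) = 0.5599, h₀ = 0.9765 rad.
Bracket: h₀ sin ϕ sin δ + cos ϕ cos δ sin h₀ = 0.9765×0.74314×-0.45018 + 0.66913×0.89294×0.82855 = -0.326685 + 0.495053 = 0.168368.
Q̄ = (S_0/π) × [bracket] = (2259/π) × 0.168368 = 121.07 W/m².
Ratio Q̄_A / Q̄_B = 717.61 / 121.07 = 5.927.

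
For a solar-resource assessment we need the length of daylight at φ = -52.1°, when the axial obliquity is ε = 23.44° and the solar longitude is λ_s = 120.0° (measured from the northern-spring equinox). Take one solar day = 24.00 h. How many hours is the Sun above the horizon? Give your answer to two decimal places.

Solar declination: sin δ = sin ε · sin λ_s = sin 23.44° × sin 120.0° = 0.34449, so δ = +20.151°.
cos H₀ = −tan φ · tan δ = −tan(-52.1°) × tan(+20.151°) = 0.4714, so H₀ = 1.0799 rad = 61.88°.
Daylight = 2H₀/(2π) × 24.00 h = (1.0799/π) × 24.00 = 8.25 h.

8.25 h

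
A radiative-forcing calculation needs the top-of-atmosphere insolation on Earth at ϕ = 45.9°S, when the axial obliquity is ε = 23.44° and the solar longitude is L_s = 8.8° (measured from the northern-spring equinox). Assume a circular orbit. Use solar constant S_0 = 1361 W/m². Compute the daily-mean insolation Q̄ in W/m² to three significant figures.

Q̄ ≈ 272 W/m²

Solar declination: sin δ = sin ε · sin L_s = sin 23.44° × sin 8.8° = 0.06086, so δ = +3.489°.
cos h₀ = −tan(-45.9°) tan(+3.489°) = 0.0629, h₀ = 1.5078 rad.
Bracket: h₀ sin ϕ sin δ + cos ϕ cos δ sin h₀ = 1.5078×-0.71813×0.06086 + 0.69591×0.99815×0.99802 = -0.065899 + 0.693247 = 0.627348.
Q̄ = (S_0/π) × [bracket] = (1361/π) × 0.627348 = 271.8 W/m².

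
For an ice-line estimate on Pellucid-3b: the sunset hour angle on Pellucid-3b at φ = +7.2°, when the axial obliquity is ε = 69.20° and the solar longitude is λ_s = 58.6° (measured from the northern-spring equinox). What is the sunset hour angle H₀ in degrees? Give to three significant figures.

H₀ = 99.6°

Solar declination: sin δ = sin ε · sin λ_s = sin 69.20° × sin 58.6° = 0.79792, so δ = +52.932°.
cos H₀ = −tan φ · tan δ = −tan(+7.2°) × tan(+52.932°) = -0.1672, so H₀ = 1.7388 rad = 99.63°.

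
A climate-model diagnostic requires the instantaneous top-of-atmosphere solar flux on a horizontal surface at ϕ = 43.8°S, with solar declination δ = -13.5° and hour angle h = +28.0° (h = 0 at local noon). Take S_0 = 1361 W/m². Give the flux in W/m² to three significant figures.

cos θ_z = sin ϕ sin δ + cos ϕ cos δ cos h = 0.161578 + 0.619668 = 0.781246.
Flux = S_0 · cos θ_z = 1361 × 0.781246 = 1063 W/m².

1.06e+03 W/m²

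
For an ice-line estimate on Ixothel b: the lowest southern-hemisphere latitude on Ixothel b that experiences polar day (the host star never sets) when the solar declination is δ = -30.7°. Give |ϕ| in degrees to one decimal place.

Polar day requires cos h₀ = −tan ϕ tan δ ≤ −1, i.e. tan ϕ tan δ ≥ 1.
The boundary is |tan ϕ| · |tan δ| = 1, so |ϕ| = 90° − |δ| = 90° − 30.7° = 59.3° in the southern hemisphere.

|ϕ| = 59.3°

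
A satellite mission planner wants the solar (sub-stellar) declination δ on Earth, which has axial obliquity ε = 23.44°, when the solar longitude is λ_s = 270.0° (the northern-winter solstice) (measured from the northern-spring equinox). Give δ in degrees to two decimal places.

δ = -23.44°

sin δ = sin ε · sin λ_s = sin 23.44° × sin 270.0° = -0.397789.
δ = arcsin(-0.397789) = -23.44°.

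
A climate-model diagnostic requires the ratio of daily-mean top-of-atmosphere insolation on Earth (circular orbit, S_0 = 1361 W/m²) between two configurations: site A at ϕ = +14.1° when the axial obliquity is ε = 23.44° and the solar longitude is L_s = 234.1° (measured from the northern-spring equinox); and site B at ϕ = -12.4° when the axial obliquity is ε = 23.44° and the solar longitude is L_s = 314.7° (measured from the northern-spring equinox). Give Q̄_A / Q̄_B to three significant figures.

— Configuration A (ϕ=+14.1°):
Solar declination: sin δ = sin ε · sin L_s = sin 23.44° × sin 234.1° = -0.32223, so δ = -18.798°.
cos h₀ = −tan(+14.1°) tan(-18.798°) = 0.0855, h₀ = 1.4852 rad.
Bracket: h₀ sin ϕ sin δ + cos ϕ cos δ sin h₀ = 1.4852×0.24362×-0.32223 + 0.96987×0.94666×0.99634 = -0.116591 + 0.914777 = 0.798186.
Q̄ = (S_0/π) × [bracket] = (1361/π) × 0.798186 = 345.79 W/m².
— Configuration B (ϕ=-12.4°):
Solar declination: sin δ = sin ε · sin L_s = sin 23.44° × sin 314.7° = -0.28275, so δ = -16.424°.
cos h₀ = −tan(-12.4°) tan(-16.424°) = -0.0648, h₀ = 1.6357 rad.
Bracket: h₀ sin ϕ sin δ + cos ϕ cos δ sin h₀ = 1.6357×-0.21474×-0.28275 + 0.97667×0.95919×0.99790 = 0.099316 + 0.934845 = 1.034161.
Q̄ = (S_0/π) × [bracket] = (1361/π) × 1.034161 = 448.02 W/m².
Ratio Q̄_A / Q̄_B = 345.79 / 448.02 = 0.7718.

Q̄_A / Q̄_B ≈ 0.772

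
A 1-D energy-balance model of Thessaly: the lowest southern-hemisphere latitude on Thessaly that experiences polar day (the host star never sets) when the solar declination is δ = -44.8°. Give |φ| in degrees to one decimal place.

|φ| = 45.2°

Polar day requires cos H₀ = −tan φ tan δ ≤ −1, i.e. tan φ tan δ ≥ 1.
The boundary is |tan φ| · |tan δ| = 1, so |φ| = 90° − |δ| = 90° − 44.8° = 45.2° in the southern hemisphere.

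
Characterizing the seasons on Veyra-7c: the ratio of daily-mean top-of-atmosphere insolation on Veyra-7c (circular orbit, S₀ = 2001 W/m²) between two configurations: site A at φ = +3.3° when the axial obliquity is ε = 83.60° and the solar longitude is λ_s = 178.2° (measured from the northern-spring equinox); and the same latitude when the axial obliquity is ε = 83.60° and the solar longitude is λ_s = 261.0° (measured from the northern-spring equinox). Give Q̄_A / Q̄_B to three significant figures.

Q̄_A / Q̄_B ≈ 9.04

— Configuration A (φ=+3.3°):
Solar declination: sin δ = sin ε · sin λ_s = sin 83.60° × sin 178.2° = 0.03122, so δ = +1.789°.
cos H₀ = −tan(+3.3°) tan(+1.789°) = -0.0018, H₀ = 1.5726 rad.
Bracket: H₀ sin φ sin δ + cos φ cos δ sin H₀ = 1.5726×0.05756×0.03122 + 0.99834×0.99951×1.00000 = 0.002826 + 0.997851 = 1.000677.
Q̄ = (S₀/π) × [bracket] = (2001/π) × 1.000677 = 637.37 W/m².
— Configuration B (φ=+3.3°):
Solar declination: sin δ = sin ε · sin λ_s = sin 83.60° × sin 261.0° = -0.98153, so δ = -78.972°.
cos H₀ = −tan(+3.3°) tan(-78.972°) = 0.2959, H₀ = 1.2704 rad.
Bracket: H₀ sin φ sin δ + cos φ cos δ sin H₀ = 1.2704×0.05756×-0.98153 + 0.99834×0.19129×0.95523 = -0.071774 + 0.182423 = 0.110649.
Q̄ = (S₀/π) × [bracket] = (2001/π) × 0.110649 = 70.477 W/m².
Ratio Q̄_A / Q̄_B = 637.37 / 70.477 = 9.044.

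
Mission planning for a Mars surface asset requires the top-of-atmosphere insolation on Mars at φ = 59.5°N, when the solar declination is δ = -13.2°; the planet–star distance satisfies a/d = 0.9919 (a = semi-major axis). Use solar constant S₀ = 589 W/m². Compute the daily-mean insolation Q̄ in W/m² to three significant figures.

cos H₀ = −tan(+59.5°) tan(-13.200°) = 0.3982, H₀ = 1.1613 rad.
Bracket: H₀ sin φ sin δ + cos φ cos δ sin H₀ = 1.1613×0.86163×-0.22835 + 0.50754×0.97358×0.91731 = -0.228490 + 0.453271 = 0.224781.
Inverse-square distance factor (a/d)² = 0.9919² = 0.983866.
Q̄ = (S₀/π) × 0.983866 × [bracket] = (589/π) × 0.983866 × 0.224781 = 41.46 W/m².

Q̄ ≈ 41.5 W/m²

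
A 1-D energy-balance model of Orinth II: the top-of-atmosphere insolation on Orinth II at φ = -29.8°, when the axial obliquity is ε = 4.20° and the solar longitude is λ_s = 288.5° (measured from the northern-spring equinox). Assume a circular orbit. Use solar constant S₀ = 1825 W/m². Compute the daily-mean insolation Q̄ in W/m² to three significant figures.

Solar declination: sin δ = sin ε · sin λ_s = sin 4.20° × sin 288.5° = -0.06945, so δ = -3.983°.
cos H₀ = −tan(-29.8°) tan(-3.983°) = -0.0399, H₀ = 1.6107 rad.
Bracket: H₀ sin φ sin δ + cos φ cos δ sin H₀ = 1.6107×-0.49697×-0.06945 + 0.86777×0.99759×0.99920 = 0.055593 + 0.864986 = 0.920579.
Q̄ = (S₀/π) × [bracket] = (1825/π) × 0.920579 = 534.8 W/m².

Q̄ ≈ 535 W/m²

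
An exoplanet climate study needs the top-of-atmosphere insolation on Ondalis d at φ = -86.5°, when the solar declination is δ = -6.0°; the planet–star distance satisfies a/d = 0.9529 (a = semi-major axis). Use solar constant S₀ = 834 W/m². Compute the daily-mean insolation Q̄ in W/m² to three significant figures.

cos H₀ = −tan(-86.5°) tan(-6.000°) = -1.7184 ≤ −1 ⇒ polar day, H₀ = π.
Bracket: H₀ sin φ sin δ + cos φ cos δ sin H₀ = 3.1416×-0.99813×-0.10453 + 0.06105×0.99452×0.00000 = 0.327777 + 0.000000 = 0.327777.
Inverse-square distance factor (a/d)² = 0.9529² = 0.908018.
Q̄ = (S₀/π) × 0.908018 × [bracket] = (834/π) × 0.908018 × 0.327777 = 79.01 W/m².

Q̄ ≈ 79.0 W/m²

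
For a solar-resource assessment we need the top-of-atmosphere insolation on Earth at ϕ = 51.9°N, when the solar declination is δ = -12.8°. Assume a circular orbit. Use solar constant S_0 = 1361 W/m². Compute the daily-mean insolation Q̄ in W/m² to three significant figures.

Q̄ ≈ 153 W/m²

cos h₀ = −tan(+51.9°) tan(-12.800°) = 0.2898, h₀ = 1.2768 rad.
Bracket: h₀ sin ϕ sin δ + cos ϕ cos δ sin h₀ = 1.2768×0.78694×-0.22155 + 0.61704×0.97515×0.95710 = -0.222606 + 0.575893 = 0.353287.
Q̄ = (S_0/π) × [bracket] = (1361/π) × 0.353287 = 153.1 W/m².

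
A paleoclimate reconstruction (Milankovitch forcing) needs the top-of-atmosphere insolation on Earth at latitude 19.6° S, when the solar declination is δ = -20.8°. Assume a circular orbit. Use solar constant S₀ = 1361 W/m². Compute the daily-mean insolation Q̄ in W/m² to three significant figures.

cos H₀ = −tan(-19.6°) tan(-20.800°) = -0.1353, H₀ = 1.7065 rad.
Bracket: H₀ sin φ sin δ + cos φ cos δ sin H₀ = 1.7065×-0.33545×-0.35511 + 0.94206×0.93483×0.99081 = 0.203281 + 0.872573 = 1.075854.
Q̄ = (S₀/π) × [bracket] = (1361/π) × 1.075854 = 466.1 W/m².

Q̄ ≈ 466 W/m²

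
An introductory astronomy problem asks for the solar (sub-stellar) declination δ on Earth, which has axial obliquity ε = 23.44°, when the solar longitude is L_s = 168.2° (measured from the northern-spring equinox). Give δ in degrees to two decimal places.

sin δ = sin ε · sin L_s = sin 23.44° × sin 168.2° = 0.081346.
δ = arcsin(0.081346) = +4.67°.

δ = +4.67°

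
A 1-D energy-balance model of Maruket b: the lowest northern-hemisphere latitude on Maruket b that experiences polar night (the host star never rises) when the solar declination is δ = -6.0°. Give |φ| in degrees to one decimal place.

Polar night requires cos H₀ = −tan φ tan δ ≥ 1, i.e. tan φ tan δ ≤ −1.
The boundary is |tan φ| · |tan δ| = 1, so |φ| = 90° − |δ| = 90° − 6.0° = 84.0° in the northern hemisphere.

|φ| = 84.0°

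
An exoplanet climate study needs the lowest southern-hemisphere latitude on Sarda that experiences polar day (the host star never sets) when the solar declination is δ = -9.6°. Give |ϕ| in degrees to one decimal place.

|ϕ| = 80.4°

Polar day requires cos h₀ = −tan ϕ tan δ ≤ −1, i.e. tan ϕ tan δ ≥ 1.
The boundary is |tan ϕ| · |tan δ| = 1, so |ϕ| = 90° − |δ| = 90° − 9.6° = 80.4° in the southern hemisphere.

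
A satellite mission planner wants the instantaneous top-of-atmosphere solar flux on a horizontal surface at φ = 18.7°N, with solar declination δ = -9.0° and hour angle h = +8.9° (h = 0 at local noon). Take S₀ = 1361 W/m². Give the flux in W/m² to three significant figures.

1.19e+03 W/m²

cos θ_z = sin φ sin δ + cos φ cos δ cos h = -0.050155 + 0.924284 = 0.874129.
Flux = S₀ · cos θ_z = 1361 × 0.874129 = 1190 W/m².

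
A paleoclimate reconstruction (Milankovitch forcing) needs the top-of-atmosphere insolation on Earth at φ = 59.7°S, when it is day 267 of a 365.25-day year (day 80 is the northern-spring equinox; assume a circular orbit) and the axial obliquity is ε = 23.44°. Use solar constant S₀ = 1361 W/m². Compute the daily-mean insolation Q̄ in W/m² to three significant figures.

Solar longitude: λ_s = 360° × (267 − 80)/365.25 = 184.312°.
sin δ = sin 23.44° × sin 184.312° = -0.02991, so δ = -1.714°.
cos H₀ = −tan(-59.7°) tan(-1.714°) = -0.0512, H₀ = 1.6220 rad.
Bracket: H₀ sin φ sin δ + cos φ cos δ sin H₀ = 1.6220×-0.86340×-0.02991 + 0.50453×0.99955×0.99869 = 0.041887 + 0.503642 = 0.545529.
Q̄ = (S₀/π) × [bracket] = (1361/π) × 0.545529 = 236.3 W/m².

Q̄ ≈ 236 W/m²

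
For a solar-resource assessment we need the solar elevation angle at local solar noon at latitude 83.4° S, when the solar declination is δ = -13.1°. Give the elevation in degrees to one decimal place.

At local noon the hour angle is zero, so the zenith angle equals |ϕ − δ| = |-83.4° − (-13.100°)| = 70.300°.
Elevation = 90° − 70.300° = 19.7°.

19.7°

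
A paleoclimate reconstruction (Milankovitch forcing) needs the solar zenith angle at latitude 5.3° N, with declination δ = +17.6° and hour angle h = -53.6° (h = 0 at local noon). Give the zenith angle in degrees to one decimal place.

cos θ_z = sin φ sin δ + cos φ cos δ cos h = 0.027930 + 0.563223 = 0.591153.
θ_z = arccos(0.591153) = 53.8°.

θ_z = 53.8°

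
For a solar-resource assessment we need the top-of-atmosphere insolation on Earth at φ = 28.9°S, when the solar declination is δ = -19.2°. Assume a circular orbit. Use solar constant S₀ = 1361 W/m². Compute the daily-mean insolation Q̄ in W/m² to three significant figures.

cos H₀ = −tan(-28.9°) tan(-19.200°) = -0.1922, H₀ = 1.7642 rad.
Bracket: H₀ sin φ sin δ + cos φ cos δ sin H₀ = 1.7642×-0.48328×-0.32887 + 0.87546×0.94438×0.98135 = 0.280395 + 0.811348 = 1.091743.
Q̄ = (S₀/π) × [bracket] = (1361/π) × 1.091743 = 473.0 W/m².

Q̄ ≈ 473 W/m²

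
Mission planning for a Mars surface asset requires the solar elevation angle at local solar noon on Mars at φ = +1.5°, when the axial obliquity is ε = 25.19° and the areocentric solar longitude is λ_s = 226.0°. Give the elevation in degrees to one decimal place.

70.7°

sin δ = sin 25.19° × sin 226.0° = -0.30617, so δ = -17.828°.
At local noon the hour angle is zero, so the zenith angle equals |φ − δ| = |+1.5° − (-17.828°)| = 19.328°.
Elevation = 90° − 19.328° = 70.7°.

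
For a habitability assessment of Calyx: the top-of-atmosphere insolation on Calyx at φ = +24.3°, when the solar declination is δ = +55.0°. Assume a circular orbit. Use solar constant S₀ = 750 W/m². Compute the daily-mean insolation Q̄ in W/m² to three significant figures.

Q̄ ≈ 278 W/m²

cos H₀ = −tan(+24.3°) tan(+55.000°) = -0.6448, H₀ = 2.2716 rad.
Bracket: H₀ sin φ sin δ + cos φ cos δ sin H₀ = 2.2716×0.41151×0.81915 + 0.91140×0.57358×0.76432 = 0.765730 + 0.399557 = 1.165287.
Q̄ = (S₀/π) × [bracket] = (750/π) × 1.165287 = 278.2 W/m².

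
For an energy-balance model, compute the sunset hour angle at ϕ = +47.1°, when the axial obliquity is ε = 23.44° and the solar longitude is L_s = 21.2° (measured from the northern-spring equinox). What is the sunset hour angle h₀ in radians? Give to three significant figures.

h₀ = 1.73 rad

Solar declination: sin δ = sin ε · sin L_s = sin 23.44° × sin 21.2° = 0.14385, so δ = +8.271°.
cos h₀ = −tan ϕ · tan δ = −tan(+47.1°) × tan(+8.271°) = -0.1564, so h₀ = 1.7279 rad = 99.00°.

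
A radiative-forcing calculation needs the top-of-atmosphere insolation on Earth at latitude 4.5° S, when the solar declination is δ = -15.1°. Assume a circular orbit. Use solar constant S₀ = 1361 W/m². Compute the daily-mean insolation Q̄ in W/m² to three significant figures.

Q̄ ≈ 431 W/m²

cos H₀ = −tan(-4.5°) tan(-15.100°) = -0.0212, H₀ = 1.5920 rad.
Bracket: H₀ sin φ sin δ + cos φ cos δ sin H₀ = 1.5920×-0.07846×-0.26050 + 0.99692×0.96547×0.99977 = 0.032539 + 0.962275 = 0.994814.
Q̄ = (S₀/π) × [bracket] = (1361/π) × 0.994814 = 431.0 W/m².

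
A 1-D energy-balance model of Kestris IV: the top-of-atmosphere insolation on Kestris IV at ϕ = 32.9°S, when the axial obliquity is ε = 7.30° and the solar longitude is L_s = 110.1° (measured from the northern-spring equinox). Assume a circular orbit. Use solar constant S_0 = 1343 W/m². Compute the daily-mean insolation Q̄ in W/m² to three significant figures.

Q̄ ≈ 314 W/m²

Solar declination: sin δ = sin ε · sin L_s = sin 7.30° × sin 110.1° = 0.11933, so δ = +6.853°.
cos h₀ = −tan(-32.9°) tan(+6.853°) = 0.0778, h₀ = 1.4930 rad.
Bracket: h₀ sin ϕ sin δ + cos ϕ cos δ sin h₀ = 1.4930×-0.54317×0.11933 + 0.83962×0.99286×0.99697 = -0.096771 + 0.831099 = 0.734328.
Q̄ = (S_0/π) × [bracket] = (1343/π) × 0.734328 = 313.9 W/m².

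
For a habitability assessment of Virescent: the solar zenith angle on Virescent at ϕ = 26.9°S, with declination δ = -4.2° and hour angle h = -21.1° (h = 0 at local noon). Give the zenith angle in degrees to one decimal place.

θ_z = 30.4°

cos θ_z = sin ϕ sin δ + cos ϕ cos δ cos h = 0.033136 + 0.829771 = 0.862907.
θ_z = arccos(0.862907) = 30.4°.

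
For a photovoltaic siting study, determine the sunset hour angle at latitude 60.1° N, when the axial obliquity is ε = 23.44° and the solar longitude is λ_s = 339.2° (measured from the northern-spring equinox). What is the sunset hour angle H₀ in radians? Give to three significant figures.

H₀ = 1.32 rad

Solar declination: sin δ = sin ε · sin λ_s = sin 23.44° × sin 339.2° = -0.14126, so δ = -8.121°.
cos H₀ = −tan φ · tan δ = −tan(+60.1°) × tan(-8.121°) = 0.2481, so H₀ = 1.3200 rad = 75.63°.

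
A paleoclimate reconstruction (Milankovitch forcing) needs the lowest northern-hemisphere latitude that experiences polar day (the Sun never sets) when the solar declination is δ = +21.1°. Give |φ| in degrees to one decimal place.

|φ| = 68.9°

Polar day requires cos H₀ = −tan φ tan δ ≤ −1, i.e. tan φ tan δ ≥ 1.
The boundary is |tan φ| · |tan δ| = 1, so |φ| = 90° − |δ| = 90° − 21.1° = 68.9° in the northern hemisphere.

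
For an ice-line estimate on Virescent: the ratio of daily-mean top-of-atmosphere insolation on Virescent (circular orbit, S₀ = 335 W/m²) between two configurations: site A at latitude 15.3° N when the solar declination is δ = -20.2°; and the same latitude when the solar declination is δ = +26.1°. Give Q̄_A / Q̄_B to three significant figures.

— Configuration A (φ=+15.3°):
cos H₀ = −tan(+15.3°) tan(-20.200°) = 0.1007, H₀ = 1.4700 rad.
Bracket: H₀ sin φ sin δ + cos φ cos δ sin H₀ = 1.4700×0.26387×-0.34530 + 0.96456×0.93849×0.99492 = -0.133938 + 0.900631 = 0.766693.
Q̄ = (S₀/π) × [bracket] = (335/π) × 0.766693 = 81.755 W/m².
— Configuration B (φ=+15.3°):
cos H₀ = −tan(+15.3°) tan(+26.100°) = -0.1340, H₀ = 1.7052 rad.
Bracket: H₀ sin φ sin δ + cos φ cos δ sin H₀ = 1.7052×0.26387×0.43994 + 0.96456×0.89803×0.99098 = 0.197951 + 0.858391 = 1.056342.
Q̄ = (S₀/π) × [bracket] = (335/π) × 1.056342 = 112.64 W/m².
Ratio Q̄_A / Q̄_B = 81.755 / 112.64 = 0.7258.

Q̄_A / Q̄_B ≈ 0.726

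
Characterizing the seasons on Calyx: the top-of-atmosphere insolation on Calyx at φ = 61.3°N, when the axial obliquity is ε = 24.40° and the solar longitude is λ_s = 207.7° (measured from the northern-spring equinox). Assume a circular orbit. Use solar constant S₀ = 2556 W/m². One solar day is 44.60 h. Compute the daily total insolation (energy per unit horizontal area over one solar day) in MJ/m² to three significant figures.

Solar declination: sin δ = sin ε · sin λ_s = sin 24.40° × sin 207.7° = -0.19203, so δ = -11.071°.
cos H₀ = −tan(+61.3°) tan(-11.071°) = 0.3574, H₀ = 1.2053 rad.
Bracket: H₀ sin φ sin δ + cos φ cos δ sin H₀ = 1.2053×0.87715×-0.19203 + 0.48022×0.98139×0.93395 = -0.203020 + 0.440155 = 0.237135.
Q̄ = (S₀/π) × [bracket] = (2556/π) × 0.237135 = 192.93 W/m².
Daily total = Q̄ × 44.60 h × 3600 s/h = 192.93 × 44.60 × 3600 / 10⁶ = 30.98 MJ/m².

31.0 MJ/m²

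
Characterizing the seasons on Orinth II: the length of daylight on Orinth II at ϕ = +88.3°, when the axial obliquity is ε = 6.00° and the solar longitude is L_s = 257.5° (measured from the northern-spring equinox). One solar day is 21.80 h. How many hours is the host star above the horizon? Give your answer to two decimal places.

0.00 h

Solar declination: sin δ = sin ε · sin L_s = sin 6.00° × sin 257.5° = -0.10205, so δ = -5.857°.
cos h₀ = −tan ϕ · tan δ = 3.4565 ≥ 1, so the host star never rises (polar night) and h₀ = 0.
Daylight = 2h₀/(2π) × 21.80 h = (0.0000/π) × 21.80 = 0.00 h.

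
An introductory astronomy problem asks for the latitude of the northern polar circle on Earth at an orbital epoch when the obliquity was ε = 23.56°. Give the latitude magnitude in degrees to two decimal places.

66.44°

The polar circle is the lowest latitude that experiences at least one full rotation of continuous daylight at the northern-summer solstice; it lies at |ϕ| = 90° − ε = 90° − 23.56° = 66.44°.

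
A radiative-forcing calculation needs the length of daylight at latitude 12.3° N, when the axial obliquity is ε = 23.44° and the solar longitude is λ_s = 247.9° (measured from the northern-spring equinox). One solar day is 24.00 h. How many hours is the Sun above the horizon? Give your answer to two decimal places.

11.34 h

Solar declination: sin δ = sin ε · sin λ_s = sin 23.44° × sin 247.9° = -0.36856, so δ = -21.627°.
cos H₀ = −tan φ · tan δ = −tan(+12.3°) × tan(-21.627°) = 0.0864, so H₀ = 1.4842 rad = 85.04°.
Daylight = 2H₀/(2π) × 24.00 h = (1.4842/π) × 24.00 = 11.34 h.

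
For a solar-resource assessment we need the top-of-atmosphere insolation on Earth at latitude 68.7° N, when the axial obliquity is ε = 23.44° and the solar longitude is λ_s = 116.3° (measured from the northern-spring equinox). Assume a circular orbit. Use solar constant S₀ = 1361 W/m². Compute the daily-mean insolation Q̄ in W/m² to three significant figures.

Q̄ ≈ 453 W/m²

Solar declination: sin δ = sin ε · sin λ_s = sin 23.44° × sin 116.3° = 0.35661, so δ = +20.892°.
cos H₀ = −tan(+68.7°) tan(+20.892°) = -0.9790, H₀ = 2.9364 rad.
Bracket: H₀ sin φ sin δ + cos φ cos δ sin H₀ = 2.9364×0.93169×0.35661 + 0.36325×0.93425×0.20371 = 0.975619 + 0.069132 = 1.044751.
Q̄ = (S₀/π) × [bracket] = (1361/π) × 1.044751 = 452.6 W/m².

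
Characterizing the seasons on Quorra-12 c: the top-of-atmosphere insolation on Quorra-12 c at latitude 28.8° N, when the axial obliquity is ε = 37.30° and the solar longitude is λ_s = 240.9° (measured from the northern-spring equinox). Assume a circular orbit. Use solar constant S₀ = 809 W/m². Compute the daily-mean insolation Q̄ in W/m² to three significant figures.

Q̄ ≈ 99.6 W/m²

Solar declination: sin δ = sin ε · sin λ_s = sin 37.30° × sin 240.9° = -0.52950, so δ = -31.971°.
cos H₀ = −tan(+28.8°) tan(-31.971°) = 0.3431, H₀ = 1.2205 rad.
Bracket: H₀ sin φ sin δ + cos φ cos δ sin H₀ = 1.2205×0.48175×-0.52950 + 0.87631×0.84831×0.93928 = -0.311333 + 0.698244 = 0.386911.
Q̄ = (S₀/π) × [bracket] = (809/π) × 0.386911 = 99.63 W/m².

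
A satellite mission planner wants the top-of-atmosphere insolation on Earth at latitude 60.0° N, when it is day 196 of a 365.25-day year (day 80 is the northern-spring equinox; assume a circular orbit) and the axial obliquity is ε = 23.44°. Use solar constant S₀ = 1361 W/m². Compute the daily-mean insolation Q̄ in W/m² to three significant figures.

Q̄ ≈ 463 W/m²

Solar longitude: λ_s = 360° × (196 − 80)/365.25 = 114.333°.
sin δ = sin 23.44° × sin 114.333° = 0.36245, so δ = +21.251°.
cos H₀ = −tan(+60.0°) tan(+21.251°) = -0.6736, H₀ = 2.3098 rad.
Bracket: H₀ sin φ sin δ + cos φ cos δ sin H₀ = 2.3098×0.86603×0.36245 + 0.50000×0.93200×0.73911 = 0.725029 + 0.344425 = 1.069454.
Q̄ = (S₀/π) × [bracket] = (1361/π) × 1.069454 = 463.3 W/m².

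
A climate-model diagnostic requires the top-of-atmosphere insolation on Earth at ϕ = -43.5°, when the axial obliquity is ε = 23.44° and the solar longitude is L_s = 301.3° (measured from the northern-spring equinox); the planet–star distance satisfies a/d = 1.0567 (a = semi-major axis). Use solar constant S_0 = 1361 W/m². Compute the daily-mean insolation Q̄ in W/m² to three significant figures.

Solar declination: sin δ = sin ε · sin L_s = sin 23.44° × sin 301.3° = -0.33989, so δ = -19.870°.
cos h₀ = −tan(-43.5°) tan(-19.870°) = -0.3430, h₀ = 1.9209 rad.
Bracket: h₀ sin ϕ sin δ + cos ϕ cos δ sin h₀ = 1.9209×-0.68835×-0.33989 + 0.72537×0.94046×0.93935 = 0.449420 + 0.640807 = 1.090227.
Inverse-square distance factor (a/d)² = 1.0567² = 1.116615.
Q̄ = (S_0/π) × 1.116615 × [bracket] = (1361/π) × 1.116615 × 1.090227 = 527.4 W/m².

Q̄ ≈ 527 W/m²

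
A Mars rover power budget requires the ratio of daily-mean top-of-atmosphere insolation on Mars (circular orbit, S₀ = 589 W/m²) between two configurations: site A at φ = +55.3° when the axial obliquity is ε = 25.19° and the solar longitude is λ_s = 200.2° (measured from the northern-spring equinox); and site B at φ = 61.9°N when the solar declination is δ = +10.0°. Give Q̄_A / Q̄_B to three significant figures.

— Configuration A (φ=+55.3°):
Solar declination: sin δ = sin ε · sin λ_s = sin 25.19° × sin 200.2° = -0.14697, so δ = -8.451°.
cos H₀ = −tan(+55.3°) tan(-8.451°) = 0.2146, H₀ = 1.3545 rad.
Bracket: H₀ sin φ sin δ + cos φ cos δ sin H₀ = 1.3545×0.82214×-0.14697 + 0.56928×0.98914×0.97671 = -0.163664 + 0.549983 = 0.386319.
Q̄ = (S₀/π) × [bracket] = (589/π) × 0.386319 = 72.429 W/m².
— Configuration B (φ=+61.9°):
cos H₀ = −tan(+61.9°) tan(+10.000°) = -0.3302, H₀ = 1.9073 rad.
Bracket: H₀ sin φ sin δ + cos φ cos δ sin H₀ = 1.9073×0.88213×0.17365 + 0.47101×0.98481×0.94390 = 0.292164 + 0.437833 = 0.729997.
Q̄ = (S₀/π) × [bracket] = (589/π) × 0.729997 = 136.86 W/m².
Ratio Q̄_A / Q̄_B = 72.429 / 136.86 = 0.5292.

Q̄_A / Q̄_B ≈ 0.529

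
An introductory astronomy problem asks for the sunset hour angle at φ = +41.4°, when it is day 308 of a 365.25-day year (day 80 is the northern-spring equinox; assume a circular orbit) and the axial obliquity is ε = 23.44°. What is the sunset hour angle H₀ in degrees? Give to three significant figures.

Solar longitude: λ_s = 360° × (308 − 80)/365.25 = 224.723°.
sin δ = sin 23.44° × sin 224.723° = -0.27991, so δ = -16.255°.
cos H₀ = −tan φ · tan δ = −tan(+41.4°) × tan(-16.255°) = 0.2571, so H₀ = 1.3108 rad = 75.10°.

H₀ = 75.1°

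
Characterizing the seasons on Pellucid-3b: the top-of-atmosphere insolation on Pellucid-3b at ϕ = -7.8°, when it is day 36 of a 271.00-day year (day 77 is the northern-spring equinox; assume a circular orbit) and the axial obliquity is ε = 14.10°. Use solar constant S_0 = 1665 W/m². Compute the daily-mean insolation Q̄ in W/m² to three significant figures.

Solar longitude: L_s = 360° × (36 − 77)/271.00 = -54.465°, i.e. -54.465° + 360° = 305.535°.
sin δ = sin 14.10° × sin 305.535° = -0.19824, so δ = -11.434°.
cos h₀ = −tan(-7.8°) tan(-11.434°) = -0.0277, h₀ = 1.5985 rad.
Bracket: h₀ sin ϕ sin δ + cos ϕ cos δ sin h₀ = 1.5985×-0.13572×-0.19824 + 0.99075×0.98015×0.99962 = 0.043008 + 0.970715 = 1.013723.
Q̄ = (S_0/π) × [bracket] = (1665/π) × 1.013723 = 537.3 W/m².

Q̄ ≈ 537 W/m²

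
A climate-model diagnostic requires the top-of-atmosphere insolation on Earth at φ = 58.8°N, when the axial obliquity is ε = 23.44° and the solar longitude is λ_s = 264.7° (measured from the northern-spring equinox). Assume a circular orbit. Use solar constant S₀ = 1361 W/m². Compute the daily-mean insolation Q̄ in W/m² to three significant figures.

Q̄ ≈ 30.4 W/m²

Solar declination: sin δ = sin ε · sin λ_s = sin 23.44° × sin 264.7° = -0.39609, so δ = -23.334°.
cos H₀ = −tan(+58.8°) tan(-23.334°) = 0.7123, H₀ = 0.7781 rad.
Bracket: H₀ sin φ sin δ + cos φ cos δ sin H₀ = 0.7781×0.85536×-0.39609 + 0.51803×0.91821×0.70190 = -0.263620 + 0.333866 = 0.070246.
Q̄ = (S₀/π) × [bracket] = (1361/π) × 0.070246 = 30.43 W/m².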